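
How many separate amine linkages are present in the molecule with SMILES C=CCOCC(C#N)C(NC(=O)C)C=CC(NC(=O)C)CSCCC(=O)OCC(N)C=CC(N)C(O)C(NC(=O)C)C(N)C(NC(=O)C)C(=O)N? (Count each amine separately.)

3

Working along the chain:
  CH2=CH: C=C double bond → alkene.
  CH2OCH2: C–O–C with sp³ carbons on both sides and no adjacent C=O → ether.
  CH(CN): pendant –C≡N: nitrile.
  CH(NHCOCH3): pendant –NHC(=O)CH3: N bonded to a carbonyl → amide (not amine).
  CH=CH: C=C double bond → alkene.
  CH(NHCOCH3): pendant –NHC(=O)CH3: N bonded to a carbonyl → amide (not amine).
  CH2SCH2: C–S–C linkage → sulfide (thioether).
  CH2COOCH2: –C(=O)–O–C with C on the carbonyl side → ester.
  CH(NH2): –NH2 on an sp³ carbon with no adjacent C=O → amine.
  CH=CH: C=C double bond → alkene.
  CH(NH2): –NH2 on an sp³ carbon with no adjacent C=O → amine.
  CH(OH): –OH on an sp³ carbon → alcohol (secondary).
  CH(NHCOCH3): pendant –NHC(=O)CH3: N bonded to a carbonyl → amide (not amine).
  CH(NH2): –NH2 on an sp³ carbon with no adjacent C=O → amine.
  CH(NHCOCH3): pendant –NHC(=O)CH3: N bonded to a carbonyl → amide (not amine).
  CONH2: –C(=O)NH2: carbonyl C bonded to C and to N → amide (the N is not a separate amine).
Amine appears at: CH(NH2), CH(NH2), CH(NH2) → 3.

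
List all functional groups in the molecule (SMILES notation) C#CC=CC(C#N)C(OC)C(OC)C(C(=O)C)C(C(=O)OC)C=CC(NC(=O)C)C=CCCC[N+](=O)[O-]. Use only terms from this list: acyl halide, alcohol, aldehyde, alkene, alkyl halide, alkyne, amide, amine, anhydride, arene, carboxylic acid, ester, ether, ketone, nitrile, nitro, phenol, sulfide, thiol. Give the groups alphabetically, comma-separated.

C≡C triple bond → alkyne.
C=C double bond → alkene.
pendant –C≡N: nitrile.
pendant –OCH3: C–O–C with sp³ C, no adjacent C=O → ether.
pendant –OCH3: C–O–C with sp³ C, no adjacent C=O → ether.
pendant –COCH3: carbonyl C bonded to two carbons → ketone.
pendant –COOCH3: carbonyl C bonded to C and –OCH3 → ester.
C=C double bond → alkene.
pendant –NHC(=O)CH3: N bonded to a carbonyl → amide (not amine).
C=C double bond → alkene.
–NO2 on carbon → nitro group.

alkene, alkyne, amide, ester, ether, ketone, nitrile, nitro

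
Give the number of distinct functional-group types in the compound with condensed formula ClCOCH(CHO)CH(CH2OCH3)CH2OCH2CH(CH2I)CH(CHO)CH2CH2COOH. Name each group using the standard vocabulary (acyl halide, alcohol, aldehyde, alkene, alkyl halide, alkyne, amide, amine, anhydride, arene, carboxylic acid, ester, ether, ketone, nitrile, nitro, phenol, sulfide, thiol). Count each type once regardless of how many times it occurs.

Working along the chain:
  ClCO: –C(=O)Cl: carbonyl C bonded to C and to a halogen → acyl halide (not alkyl halide).
  CH(CHO): pendant –CHO: carbonyl C bonded to C and H → aldehyde.
  CH(CH2OCH3): pendant –CH2OCH3: C–O–C linkage → ether.
  CH2OCH2: C–O–C with sp³ carbons on both sides and no adjacent C=O → ether.
  CH(CH2I): pendant –CH2X: halogen on sp³ carbon → alkyl halide.
  CH(CHO): pendant –CHO: carbonyl C bonded to C and H → aldehyde.
  COOH: –COOH: carbonyl C bonded to –OH and C → carboxylic acid (the –OH is not a separate alcohol).
Distinct types present: acyl halide, aldehyde, alkyl halide, carboxylic acid, ether.

5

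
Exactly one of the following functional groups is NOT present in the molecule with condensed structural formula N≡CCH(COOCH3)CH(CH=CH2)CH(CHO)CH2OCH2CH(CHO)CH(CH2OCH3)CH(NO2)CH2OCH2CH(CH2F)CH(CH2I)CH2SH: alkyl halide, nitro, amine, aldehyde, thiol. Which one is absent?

alkyl halide: present (CH(CH2F) — pendant –CH2X: halogen on sp³ carbon → alkyl halide).
aldehyde: present (CH(CHO) — pendant –CHO: carbonyl C bonded to C and H → aldehyde).
nitro: present (CH(NO2) — –NO2 on an sp³ carbon → nitro (the N=O is not a carbonyl)).
thiol: present (CH2SH — –SH on an sp³ carbon → thiol).
amine: no segment matches this pattern.

amine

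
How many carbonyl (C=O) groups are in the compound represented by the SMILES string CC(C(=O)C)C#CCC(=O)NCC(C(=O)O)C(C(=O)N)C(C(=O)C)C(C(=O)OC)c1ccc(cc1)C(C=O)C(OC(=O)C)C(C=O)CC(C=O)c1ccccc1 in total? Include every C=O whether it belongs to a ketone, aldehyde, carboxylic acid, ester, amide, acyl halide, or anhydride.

CH(COCH3): ketone, 1 C=O (running total 1).
CH2CONHCH2: amide, 1 C=O (running total 2).
CH(COOH): carboxylic acid, 1 C=O (running total 3).
CH(CONH2): amide, 1 C=O (running total 4).
CH(COCH3): ketone, 1 C=O (running total 5).
CH(COOCH3): ester, 1 C=O (running total 6).
CH(CHO): aldehyde, 1 C=O (running total 7).
CH(OCOCH3): ester, 1 C=O (running total 8).
CH(CHO): aldehyde, 1 C=O (running total 9).
CH(CHO): aldehyde, 1 C=O (running total 10).

10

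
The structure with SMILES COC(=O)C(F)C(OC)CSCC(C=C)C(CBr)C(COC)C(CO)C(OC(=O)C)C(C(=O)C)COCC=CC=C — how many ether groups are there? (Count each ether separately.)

3

CH3O–C(=O)–: carbonyl C bonded to C and to –OCH3 → ester (not ketone + ether).
halogen on an sp³ carbon → alkyl halide.
pendant –OCH3: C–O–C with sp³ C, no adjacent C=O → ether.
C–S–C linkage → sulfide (thioether).
pendant –CH=CH2: C=C double bond → alkene.
pendant –CH2X: halogen on sp³ carbon → alkyl halide.
pendant –CH2OCH3: C–O–C linkage → ether.
pendant –CH2OH on an sp³ backbone C → alcohol.
pendant –OC(=O)CH3: an acyloxy group → ester.
pendant –COCH3: carbonyl C bonded to two carbons → ketone.
C–O–C with sp³ carbons on both sides and no adjacent C=O → ether.
C=C double bond → alkene.
C=C double bond → alkene.
Ether appears at: CH(OCH3), CH(CH2OCH3), CH2OCH2 → 3.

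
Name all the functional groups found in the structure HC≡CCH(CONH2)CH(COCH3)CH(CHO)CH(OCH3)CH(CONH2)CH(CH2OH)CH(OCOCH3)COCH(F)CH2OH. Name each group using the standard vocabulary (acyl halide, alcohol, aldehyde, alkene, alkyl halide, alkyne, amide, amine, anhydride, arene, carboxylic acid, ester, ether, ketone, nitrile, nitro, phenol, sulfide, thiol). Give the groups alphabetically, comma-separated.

alcohol, aldehyde, alkyl halide, alkyne, amide, ester, ether, ketone

Taking each segment in turn:
  HC≡C: C≡C triple bond → alkyne.
  CH(CONH2): pendant –CONH2: carbonyl C bonded to C and N → amide.
  CH(COCH3): pendant –COCH3: carbonyl C bonded to two carbons → ketone.
  CH(CHO): pendant –CHO: carbonyl C bonded to C and H → aldehyde.
  CH(OCH3): pendant –OCH3: C–O–C with sp³ C, no adjacent C=O → ether.
  CH(CONH2): pendant –CONH2: carbonyl C bonded to C and N → amide.
  CH(CH2OH): pendant –CH2OH on an sp³ backbone C → alcohol.
  CH(OCOCH3): pendant –OC(=O)CH3: an acyloxy group → ester.
  CO: –C(=O)– with carbon on both sides → ketone.
  CH(F): halogen on an sp³ carbon → alkyl halide.
  CH2OH: –OH on an sp³ carbon → alcohol.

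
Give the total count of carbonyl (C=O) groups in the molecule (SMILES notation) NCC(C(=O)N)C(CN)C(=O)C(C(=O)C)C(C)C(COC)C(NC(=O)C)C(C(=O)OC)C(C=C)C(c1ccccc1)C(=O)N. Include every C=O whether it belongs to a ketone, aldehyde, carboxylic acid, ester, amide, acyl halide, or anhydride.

CH(CONH2): amide, 1 C=O (running total 1).
CO: ketone, 1 C=O (running total 2).
CH(COCH3): ketone, 1 C=O (running total 3).
CH(NHCOCH3): amide, 1 C=O (running total 4).
CH(COOCH3): ester, 1 C=O (running total 5).
CONH2: amide, 1 C=O (running total 6).

6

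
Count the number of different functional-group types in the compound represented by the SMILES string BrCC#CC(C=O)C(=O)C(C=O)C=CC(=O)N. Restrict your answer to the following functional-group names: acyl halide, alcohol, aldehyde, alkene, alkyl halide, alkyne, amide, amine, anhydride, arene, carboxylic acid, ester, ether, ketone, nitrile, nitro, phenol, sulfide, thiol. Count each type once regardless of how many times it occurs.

Reading the structure from left to right:
  BrCH2: halogen on an sp³ carbon → alkyl halide.
  C≡C: C≡C triple bond → alkyne.
  CH(CHO): pendant –CHO: carbonyl C bonded to C and H → aldehyde.
  CO: –C(=O)– with carbon on both sides → ketone.
  CH(CHO): pendant –CHO: carbonyl C bonded to C and H → aldehyde.
  CH=CH: C=C double bond → alkene.
  CONH2: –C(=O)NH2: carbonyl C bonded to C and to N → amide (the N is not a separate amine).
Distinct types present: aldehyde, alkene, alkyl halide, alkyne, amide, ketone.

6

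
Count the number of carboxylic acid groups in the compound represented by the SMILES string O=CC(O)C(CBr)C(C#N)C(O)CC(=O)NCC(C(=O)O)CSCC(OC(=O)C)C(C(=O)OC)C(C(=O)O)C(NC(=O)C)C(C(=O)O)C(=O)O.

4

terminal –CHO: carbonyl C bonded to H and C → aldehyde.
–OH on an sp³ carbon → alcohol (secondary).
pendant –CH2X: halogen on sp³ carbon → alkyl halide.
pendant –C≡N: nitrile.
–OH on an sp³ carbon → alcohol (secondary).
–C(=O)–N– linkage → amide (the N is not an amine).
pendant –COOH: carbonyl C bonded to C and –OH → carboxylic acid.
C–S–C linkage → sulfide (thioether).
pendant –OC(=O)CH3: an acyloxy group → ester.
pendant –COOCH3: carbonyl C bonded to C and –OCH3 → ester.
pendant –COOH: carbonyl C bonded to C and –OH → carboxylic acid.
pendant –NHC(=O)CH3: N bonded to a carbonyl → amide (not amine).
pendant –COOH: carbonyl C bonded to C and –OH → carboxylic acid.
–COOH: carbonyl C bonded to –OH and C → carboxylic acid (the –OH is not a separate alcohol).
Carboxylic acid appears at: CH(COOH), CH(COOH), CH(COOH), COOH → 4.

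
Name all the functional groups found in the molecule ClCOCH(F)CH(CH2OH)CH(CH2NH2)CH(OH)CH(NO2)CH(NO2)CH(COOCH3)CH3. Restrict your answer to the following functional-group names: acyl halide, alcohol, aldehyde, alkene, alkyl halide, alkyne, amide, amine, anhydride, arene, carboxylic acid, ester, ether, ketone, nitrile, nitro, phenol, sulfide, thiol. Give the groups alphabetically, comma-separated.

Working along the chain:
  ClCO: –C(=O)Cl: carbonyl C bonded to C and to a halogen → acyl halide (not alkyl halide).
  CH(F): halogen on an sp³ carbon → alkyl halide.
  CH(CH2OH): pendant –CH2OH on an sp³ backbone C → alcohol.
  CH(CH2NH2): pendant –CH2NH2: N on sp³ C, no adjacent C=O → amine.
  CH(OH): –OH on an sp³ carbon → alcohol (secondary).
  CH(NO2): –NO2 on an sp³ carbon → nitro (the N=O is not a carbonyl).
  CH(NO2): –NO2 on an sp³ carbon → nitro (the N=O is not a carbonyl).
  CH(COOCH3): pendant –COOCH3: carbonyl C bonded to C and –OCH3 → ester.

acyl halide, alcohol, alkyl halide, amine, ester, nitro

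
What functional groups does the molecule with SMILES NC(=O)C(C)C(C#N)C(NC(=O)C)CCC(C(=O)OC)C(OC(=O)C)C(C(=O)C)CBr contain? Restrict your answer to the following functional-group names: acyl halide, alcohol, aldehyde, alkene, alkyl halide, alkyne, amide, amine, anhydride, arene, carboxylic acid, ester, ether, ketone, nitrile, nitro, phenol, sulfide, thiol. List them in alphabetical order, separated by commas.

alkyl halide, amide, ester, ketone, nitrile

–C(=O)NH2: carbonyl C bonded to C and to N → amide (the N is not a separate amine).
pendant –C≡N: nitrile.
pendant –NHC(=O)CH3: N bonded to a carbonyl → amide (not amine).
pendant –COOCH3: carbonyl C bonded to C and –OCH3 → ester.
pendant –OC(=O)CH3: an acyloxy group → ester.
pendant –COCH3: carbonyl C bonded to two carbons → ketone.
halogen on an sp³ carbon → alkyl halide.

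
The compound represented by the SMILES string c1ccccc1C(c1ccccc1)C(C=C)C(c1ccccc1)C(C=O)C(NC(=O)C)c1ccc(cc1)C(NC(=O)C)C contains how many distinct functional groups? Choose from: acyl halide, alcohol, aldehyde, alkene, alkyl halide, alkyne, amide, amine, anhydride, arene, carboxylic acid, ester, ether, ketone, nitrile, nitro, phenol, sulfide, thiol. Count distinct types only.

4

Working along the chain:
  C6H5: C6H5– phenyl ring → arene.
  CH(C6H5): pendant –C6H5: benzene ring → arene.
  CH(CH=CH2): pendant –CH=CH2: C=C double bond → alkene.
  CH(C6H5): pendant –C6H5: benzene ring → arene.
  CH(CHO): pendant –CHO: carbonyl C bonded to C and H → aldehyde.
  CH(NHCOCH3): pendant –NHC(=O)CH3: N bonded to a carbonyl → amide (not amine).
  C6H4: para-disubstituted benzene ring → arene.
  CH(NHCOCH3): pendant –NHC(=O)CH3: N bonded to a carbonyl → amide (not amine).
Distinct types present: aldehyde, alkene, amide, arene.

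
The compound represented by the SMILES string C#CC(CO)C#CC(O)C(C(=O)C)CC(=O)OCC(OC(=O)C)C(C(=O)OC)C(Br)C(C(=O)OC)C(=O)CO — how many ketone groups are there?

Taking each segment in turn:
  HC≡C: C≡C triple bond → alkyne.
  CH(CH2OH): pendant –CH2OH on an sp³ backbone C → alcohol.
  C≡C: C≡C triple bond → alkyne.
  CH(OH): –OH on an sp³ carbon → alcohol (secondary).
  CH(COCH3): pendant –COCH3: carbonyl C bonded to two carbons → ketone.
  CH2COOCH2: –C(=O)–O–C with C on the carbonyl side → ester.
  CH(OCOCH3): pendant –OC(=O)CH3: an acyloxy group → ester.
  CH(COOCH3): pendant –COOCH3: carbonyl C bonded to C and –OCH3 → ester.
  CH(Br): halogen on an sp³ carbon → alkyl halide.
  CH(COOCH3): pendant –COOCH3: carbonyl C bonded to C and –OCH3 → ester.
  CO: –C(=O)– with carbon on both sides → ketone.
  CH2OH: –OH on an sp³ carbon → alcohol.
Ketone appears at: CH(COCH3), CO → 2.

2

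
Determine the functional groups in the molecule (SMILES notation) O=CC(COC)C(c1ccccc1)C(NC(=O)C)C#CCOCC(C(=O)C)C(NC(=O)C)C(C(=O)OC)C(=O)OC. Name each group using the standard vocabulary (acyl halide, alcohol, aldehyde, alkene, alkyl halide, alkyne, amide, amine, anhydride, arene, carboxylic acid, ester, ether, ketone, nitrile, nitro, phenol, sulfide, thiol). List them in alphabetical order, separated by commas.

aldehyde, alkyne, amide, arene, ester, ether, ketone

Taking each segment in turn:
  OHC: terminal –CHO: carbonyl C bonded to H and C → aldehyde.
  CH(CH2OCH3): pendant –CH2OCH3: C–O–C linkage → ether.
  CH(C6H5): pendant –C6H5: benzene ring → arene.
  CH(NHCOCH3): pendant –NHC(=O)CH3: N bonded to a carbonyl → amide (not amine).
  C≡C: C≡C triple bond → alkyne.
  CH2OCH2: C–O–C with sp³ carbons on both sides and no adjacent C=O → ether.
  CH(COCH3): pendant –COCH3: carbonyl C bonded to two carbons → ketone.
  CH(NHCOCH3): pendant –NHC(=O)CH3: N bonded to a carbonyl → amide (not amine).
  CH(COOCH3): pendant –COOCH3: carbonyl C bonded to C and –OCH3 → ester.
  COOCH3: –C(=O)OCH3: carbonyl C bonded to C and to –OCH3 → ester (not ketone + ether).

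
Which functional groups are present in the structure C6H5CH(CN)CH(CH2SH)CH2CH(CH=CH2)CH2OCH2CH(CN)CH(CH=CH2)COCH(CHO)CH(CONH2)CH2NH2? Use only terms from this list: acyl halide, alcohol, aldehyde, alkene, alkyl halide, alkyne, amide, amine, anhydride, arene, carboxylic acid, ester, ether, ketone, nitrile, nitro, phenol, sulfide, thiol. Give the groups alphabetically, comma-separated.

Reading the structure from left to right:
  C6H5: C6H5– phenyl ring → arene.
  CH(CN): pendant –C≡N: nitrile.
  CH(CH2SH): pendant –CH2SH → thiol.
  CH(CH=CH2): pendant –CH=CH2: C=C double bond → alkene.
  CH2OCH2: C–O–C with sp³ carbons on both sides and no adjacent C=O → ether.
  CH(CN): pendant –C≡N: nitrile.
  CH(CH=CH2): pendant –CH=CH2: C=C double bond → alkene.
  CO: –C(=O)– with carbon on both sides → ketone.
  CH(CHO): pendant –CHO: carbonyl C bonded to C and H → aldehyde.
  CH(CONH2): pendant –CONH2: carbonyl C bonded to C and N → amide.
  CH2NH2: –NH2 on an sp³ carbon with no adjacent C=O → amine.

aldehyde, alkene, amide, amine, arene, ether, ketone, nitrile, thiol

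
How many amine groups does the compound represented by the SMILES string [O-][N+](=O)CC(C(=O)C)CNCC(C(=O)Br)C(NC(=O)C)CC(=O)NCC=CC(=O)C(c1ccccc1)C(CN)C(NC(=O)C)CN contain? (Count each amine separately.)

3

Working along the chain:
  O2NCH2: –NO2 on carbon → nitro group.
  CH(COCH3): pendant –COCH3: carbonyl C bonded to two carbons → ketone.
  CH2NHCH2: C–N–C with sp³ carbons and no adjacent C=O → amine (secondary).
  CH(COBr): pendant –C(=O)X: carbonyl C bonded to C and halogen → acyl halide.
  CH(NHCOCH3): pendant –NHC(=O)CH3: N bonded to a carbonyl → amide (not amine).
  CH2CONHCH2: –C(=O)–N– linkage → amide (the N is not an amine).
  CH=CH: C=C double bond → alkene.
  CO: –C(=O)– with carbon on both sides → ketone.
  CH(C6H5): pendant –C6H5: benzene ring → arene.
  CH(CH2NH2): pendant –CH2NH2: N on sp³ C, no adjacent C=O → amine.
  CH(NHCOCH3): pendant –NHC(=O)CH3: N bonded to a carbonyl → amide (not amine).
  CH2NH2: –NH2 on an sp³ carbon with no adjacent C=O → amine.
Amine appears at: CH2NHCH2, CH(CH2NH2), CH2NH2 → 3.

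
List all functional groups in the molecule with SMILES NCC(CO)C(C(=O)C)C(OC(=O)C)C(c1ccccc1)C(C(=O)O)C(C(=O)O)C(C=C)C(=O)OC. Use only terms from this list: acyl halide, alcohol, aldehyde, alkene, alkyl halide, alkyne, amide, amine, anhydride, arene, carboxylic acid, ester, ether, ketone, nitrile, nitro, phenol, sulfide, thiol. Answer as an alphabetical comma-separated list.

alcohol, alkene, amine, arene, carboxylic acid, ester, ketone

Taking each segment in turn:
  H2NCH2: –NH2 on an sp³ carbon with no adjacent C=O → amine.
  CH(CH2OH): pendant –CH2OH on an sp³ backbone C → alcohol.
  CH(COCH3): pendant –COCH3: carbonyl C bonded to two carbons → ketone.
  CH(OCOCH3): pendant –OC(=O)CH3: an acyloxy group → ester.
  CH(C6H5): pendant –C6H5: benzene ring → arene.
  CH(COOH): pendant –COOH: carbonyl C bonded to C and –OH → carboxylic acid.
  CH(COOH): pendant –COOH: carbonyl C bonded to C and –OH → carboxylic acid.
  CH(CH=CH2): pendant –CH=CH2: C=C double bond → alkene.
  COOCH3: –C(=O)OCH3: carbonyl C bonded to C and to –OCH3 → ester (not ketone + ether).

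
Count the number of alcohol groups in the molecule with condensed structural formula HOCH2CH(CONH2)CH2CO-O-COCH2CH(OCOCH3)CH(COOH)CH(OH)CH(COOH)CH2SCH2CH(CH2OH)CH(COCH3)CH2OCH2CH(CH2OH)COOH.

HO– on an sp³ carbon → alcohol.
pendant –CONH2: carbonyl C bonded to C and N → amide.
two acyl groups sharing one oxygen, –C(=O)–O–C(=O)– → anhydride.
pendant –OC(=O)CH3: an acyloxy group → ester.
pendant –COOH: carbonyl C bonded to C and –OH → carboxylic acid.
–OH on an sp³ carbon → alcohol (secondary).
pendant –COOH: carbonyl C bonded to C and –OH → carboxylic acid.
C–S–C linkage → sulfide (thioether).
pendant –CH2OH on an sp³ backbone C → alcohol.
pendant –COCH3: carbonyl C bonded to two carbons → ketone.
C–O–C with sp³ carbons on both sides and no adjacent C=O → ether.
pendant –CH2OH on an sp³ backbone C → alcohol.
–COOH: carbonyl C bonded to –OH and C → carboxylic acid (the –OH is not a separate alcohol).
Alcohol appears at: HOCH2, CH(OH), CH(CH2OH), CH(CH2OH) → 4.

4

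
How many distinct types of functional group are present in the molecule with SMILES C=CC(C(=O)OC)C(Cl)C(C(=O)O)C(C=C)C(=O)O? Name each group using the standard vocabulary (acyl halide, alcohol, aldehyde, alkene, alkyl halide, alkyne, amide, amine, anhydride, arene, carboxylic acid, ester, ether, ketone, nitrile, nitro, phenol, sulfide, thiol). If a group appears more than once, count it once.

4

Reading the structure from left to right:
  CH2=CH: C=C double bond → alkene.
  CH(COOCH3): pendant –COOCH3: carbonyl C bonded to C and –OCH3 → ester.
  CH(Cl): halogen on an sp³ carbon → alkyl halide.
  CH(COOH): pendant –COOH: carbonyl C bonded to C and –OH → carboxylic acid.
  CH(CH=CH2): pendant –CH=CH2: C=C double bond → alkene.
  COOH: –COOH: carbonyl C bonded to –OH and C → carboxylic acid (the –OH is not a separate alcohol).
Distinct types present: alkene, alkyl halide, carboxylic acid, ester.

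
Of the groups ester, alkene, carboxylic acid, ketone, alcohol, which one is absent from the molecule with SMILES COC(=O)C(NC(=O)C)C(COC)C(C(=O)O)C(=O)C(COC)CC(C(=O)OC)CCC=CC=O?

ester: present (CH3OOC — CH3O–C(=O)–: carbonyl C bonded to C and to –OCH3 → ester (not ketone + ether)).
ketone: present (CO — –C(=O)– with carbon on both sides → ketone).
carboxylic acid: present (CH(COOH) — pendant –COOH: carbonyl C bonded to C and –OH → carboxylic acid).
alkene: present (CH=CH — C=C double bond → alkene).
alcohol: absent. In CH(COOH), the –OH sits on a carbonyl carbon, making it part of a carboxylic acid, not an alcohol.

alcohol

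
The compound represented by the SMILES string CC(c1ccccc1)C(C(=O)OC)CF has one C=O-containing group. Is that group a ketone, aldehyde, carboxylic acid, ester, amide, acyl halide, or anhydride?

The carbonyl is in the CH(COOCH3) segment: pendant –COOCH3: carbonyl C bonded to C and –OCH3 → ester.

ester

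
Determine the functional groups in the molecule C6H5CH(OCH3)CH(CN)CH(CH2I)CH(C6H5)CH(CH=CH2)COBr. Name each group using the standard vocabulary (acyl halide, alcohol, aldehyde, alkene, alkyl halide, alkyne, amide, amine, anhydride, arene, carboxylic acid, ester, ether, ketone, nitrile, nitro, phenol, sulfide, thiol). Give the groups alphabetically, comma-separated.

acyl halide, alkene, alkyl halide, arene, ether, nitrile

Taking each segment in turn:
  C6H5: C6H5– phenyl ring → arene.
  CH(OCH3): pendant –OCH3: C–O–C with sp³ C, no adjacent C=O → ether.
  CH(CN): pendant –C≡N: nitrile.
  CH(CH2I): pendant –CH2X: halogen on sp³ carbon → alkyl halide.
  CH(C6H5): pendant –C6H5: benzene ring → arene.
  CH(CH=CH2): pendant –CH=CH2: C=C double bond → alkene.
  COBr: –C(=O)Br: carbonyl C bonded to C and to a halogen → acyl halide (not alkyl halide).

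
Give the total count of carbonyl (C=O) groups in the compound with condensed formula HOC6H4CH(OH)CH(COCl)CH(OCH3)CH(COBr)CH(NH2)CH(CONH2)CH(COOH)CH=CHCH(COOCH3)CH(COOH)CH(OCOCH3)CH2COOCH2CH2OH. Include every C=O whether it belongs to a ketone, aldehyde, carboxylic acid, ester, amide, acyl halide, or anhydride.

8

CH(COCl): acyl halide, 1 C=O (running total 1).
CH(COBr): acyl halide, 1 C=O (running total 2).
CH(CONH2): amide, 1 C=O (running total 3).
CH(COOH): carboxylic acid, 1 C=O (running total 4).
CH(COOCH3): ester, 1 C=O (running total 5).
CH(COOH): carboxylic acid, 1 C=O (running total 6).
CH(OCOCH3): ester, 1 C=O (running total 7).
CH2COOCH2: ester, 1 C=O (running total 8).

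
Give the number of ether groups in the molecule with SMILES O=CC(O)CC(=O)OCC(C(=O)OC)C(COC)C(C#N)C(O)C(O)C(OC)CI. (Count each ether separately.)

terminal –CHO: carbonyl C bonded to H and C → aldehyde.
–OH on an sp³ carbon → alcohol (secondary).
–C(=O)–O–C with C on the carbonyl side → ester.
pendant –COOCH3: carbonyl C bonded to C and –OCH3 → ester.
pendant –CH2OCH3: C–O–C linkage → ether.
pendant –C≡N: nitrile.
–OH on an sp³ carbon → alcohol (secondary).
–OH on an sp³ carbon → alcohol (secondary).
pendant –OCH3: C–O–C with sp³ C, no adjacent C=O → ether.
halogen on an sp³ carbon → alkyl halide.
Ether appears at: CH(CH2OCH3), CH(OCH3) → 2.

2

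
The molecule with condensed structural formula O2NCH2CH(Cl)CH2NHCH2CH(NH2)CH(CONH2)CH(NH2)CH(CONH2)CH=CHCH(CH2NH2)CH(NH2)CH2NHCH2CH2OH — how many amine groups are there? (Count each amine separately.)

6

–NO2 on carbon → nitro group.
halogen on an sp³ carbon → alkyl halide.
C–N–C with sp³ carbons and no adjacent C=O → amine (secondary).
–NH2 on an sp³ carbon with no adjacent C=O → amine.
pendant –CONH2: carbonyl C bonded to C and N → amide.
–NH2 on an sp³ carbon with no adjacent C=O → amine.
pendant –CONH2: carbonyl C bonded to C and N → amide.
C=C double bond → alkene.
pendant –CH2NH2: N on sp³ C, no adjacent C=O → amine.
–NH2 on an sp³ carbon with no adjacent C=O → amine.
C–N–C with sp³ carbons and no adjacent C=O → amine (secondary).
–OH on an sp³ carbon → alcohol.
Amine appears at: CH2NHCH2, CH(NH2), CH(NH2), CH(CH2NH2), CH(NH2), CH2NHCH2 → 6.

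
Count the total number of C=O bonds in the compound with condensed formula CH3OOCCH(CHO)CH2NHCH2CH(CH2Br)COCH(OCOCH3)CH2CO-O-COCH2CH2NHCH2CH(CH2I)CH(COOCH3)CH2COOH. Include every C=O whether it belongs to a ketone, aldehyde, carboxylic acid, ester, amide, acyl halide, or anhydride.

8

CH3OOC: ester, 1 C=O (running total 1).
CH(CHO): aldehyde, 1 C=O (running total 2).
CO: ketone, 1 C=O (running total 3).
CH(OCOCH3): ester, 1 C=O (running total 4).
CH2CO-O-COCH2: anhydride, 2 C=O (running total 6).
CH(COOCH3): ester, 1 C=O (running total 7).
COOH: carboxylic acid, 1 C=O (running total 8).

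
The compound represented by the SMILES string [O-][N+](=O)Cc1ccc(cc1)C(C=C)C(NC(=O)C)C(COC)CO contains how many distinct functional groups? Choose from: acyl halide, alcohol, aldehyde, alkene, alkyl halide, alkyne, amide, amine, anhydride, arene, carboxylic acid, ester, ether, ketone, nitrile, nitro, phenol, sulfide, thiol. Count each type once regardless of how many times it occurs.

–NO2 on carbon → nitro group.
para-disubstituted benzene ring → arene.
pendant –CH=CH2: C=C double bond → alkene.
pendant –NHC(=O)CH3: N bonded to a carbonyl → amide (not amine).
pendant –CH2OCH3: C–O–C linkage → ether.
–OH on an sp³ carbon → alcohol.
Distinct types present: alcohol, alkene, amide, arene, ether, nitro.

6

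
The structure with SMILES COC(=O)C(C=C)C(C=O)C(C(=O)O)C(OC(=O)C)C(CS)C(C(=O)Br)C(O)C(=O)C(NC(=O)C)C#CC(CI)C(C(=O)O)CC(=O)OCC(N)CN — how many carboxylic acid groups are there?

CH3O–C(=O)–: carbonyl C bonded to C and to –OCH3 → ester (not ketone + ether).
pendant –CH=CH2: C=C double bond → alkene.
pendant –CHO: carbonyl C bonded to C and H → aldehyde.
pendant –COOH: carbonyl C bonded to C and –OH → carboxylic acid.
pendant –OC(=O)CH3: an acyloxy group → ester.
pendant –CH2SH → thiol.
pendant –C(=O)X: carbonyl C bonded to C and halogen → acyl halide.
–OH on an sp³ carbon → alcohol (secondary).
–C(=O)– with carbon on both sides → ketone.
pendant –NHC(=O)CH3: N bonded to a carbonyl → amide (not amine).
C≡C triple bond → alkyne.
pendant –CH2X: halogen on sp³ carbon → alkyl halide.
pendant –COOH: carbonyl C bonded to C and –OH → carboxylic acid.
–C(=O)–O–C with C on the carbonyl side → ester.
–NH2 on an sp³ carbon with no adjacent C=O → amine.
–NH2 on an sp³ carbon with no adjacent C=O → amine.
Carboxylic acid appears at: CH(COOH), CH(COOH) → 2.

2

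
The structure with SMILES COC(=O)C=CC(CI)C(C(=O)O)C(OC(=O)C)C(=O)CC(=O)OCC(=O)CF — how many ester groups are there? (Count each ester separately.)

Working along the chain:
  CH3OOC: CH3O–C(=O)–: carbonyl C bonded to C and to –OCH3 → ester (not ketone + ether).
  CH=CH: C=C double bond → alkene.
  CH(CH2I): pendant –CH2X: halogen on sp³ carbon → alkyl halide.
  CH(COOH): pendant –COOH: carbonyl C bonded to C and –OH → carboxylic acid.
  CH(OCOCH3): pendant –OC(=O)CH3: an acyloxy group → ester.
  CO: –C(=O)– with carbon on both sides → ketone.
  CH2COOCH2: –C(=O)–O–C with C on the carbonyl side → ester.
  CO: –C(=O)– with carbon on both sides → ketone.
  CH2F: halogen on an sp³ carbon → alkyl halide.
Ester appears at: CH3OOC, CH(OCOCH3), CH2COOCH2 → 3.

3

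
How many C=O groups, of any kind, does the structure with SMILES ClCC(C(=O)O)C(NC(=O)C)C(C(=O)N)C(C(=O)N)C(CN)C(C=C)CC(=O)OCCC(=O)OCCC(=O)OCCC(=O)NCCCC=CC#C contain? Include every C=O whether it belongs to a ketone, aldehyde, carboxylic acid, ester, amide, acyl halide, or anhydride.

8

CH(COOH): carboxylic acid, 1 C=O (running total 1).
CH(NHCOCH3): amide, 1 C=O (running total 2).
CH(CONH2): amide, 1 C=O (running total 3).
CH(CONH2): amide, 1 C=O (running total 4).
CH2COOCH2: ester, 1 C=O (running total 5).
CH2COOCH2: ester, 1 C=O (running total 6).
CH2COOCH2: ester, 1 C=O (running total 7).
CH2CONHCH2: amide, 1 C=O (running total 8).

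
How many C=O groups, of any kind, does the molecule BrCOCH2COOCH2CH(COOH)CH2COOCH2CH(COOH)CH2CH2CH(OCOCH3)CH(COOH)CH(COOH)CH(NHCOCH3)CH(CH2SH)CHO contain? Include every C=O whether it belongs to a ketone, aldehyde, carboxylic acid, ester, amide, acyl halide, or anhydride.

BrCO: acyl halide, 1 C=O (running total 1).
CH2COOCH2: ester, 1 C=O (running total 2).
CH(COOH): carboxylic acid, 1 C=O (running total 3).
CH2COOCH2: ester, 1 C=O (running total 4).
CH(COOH): carboxylic acid, 1 C=O (running total 5).
CH(OCOCH3): ester, 1 C=O (running total 6).
CH(COOH): carboxylic acid, 1 C=O (running total 7).
CH(COOH): carboxylic acid, 1 C=O (running total 8).
CH(NHCOCH3): amide, 1 C=O (running total 9).
CHO: aldehyde, 1 C=O (running total 10).

10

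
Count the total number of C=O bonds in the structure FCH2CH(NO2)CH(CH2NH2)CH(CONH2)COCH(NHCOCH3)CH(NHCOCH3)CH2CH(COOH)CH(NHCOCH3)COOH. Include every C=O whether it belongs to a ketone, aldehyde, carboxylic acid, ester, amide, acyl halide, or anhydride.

CH(CONH2): amide, 1 C=O (running total 1).
CO: ketone, 1 C=O (running total 2).
CH(NHCOCH3): amide, 1 C=O (running total 3).
CH(NHCOCH3): amide, 1 C=O (running total 4).
CH(COOH): carboxylic acid, 1 C=O (running total 5).
CH(NHCOCH3): amide, 1 C=O (running total 6).
COOH: carboxylic acid, 1 C=O (running total 7).

7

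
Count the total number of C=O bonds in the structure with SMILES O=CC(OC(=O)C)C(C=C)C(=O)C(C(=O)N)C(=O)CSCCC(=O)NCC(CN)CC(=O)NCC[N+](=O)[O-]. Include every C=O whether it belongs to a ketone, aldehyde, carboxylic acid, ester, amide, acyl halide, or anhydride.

7

OHC: aldehyde, 1 C=O (running total 1).
CH(OCOCH3): ester, 1 C=O (running total 2).
CO: ketone, 1 C=O (running total 3).
CH(CONH2): amide, 1 C=O (running total 4).
CO: ketone, 1 C=O (running total 5).
CH2CONHCH2: amide, 1 C=O (running total 6).
CH2CONHCH2: amide, 1 C=O (running total 7).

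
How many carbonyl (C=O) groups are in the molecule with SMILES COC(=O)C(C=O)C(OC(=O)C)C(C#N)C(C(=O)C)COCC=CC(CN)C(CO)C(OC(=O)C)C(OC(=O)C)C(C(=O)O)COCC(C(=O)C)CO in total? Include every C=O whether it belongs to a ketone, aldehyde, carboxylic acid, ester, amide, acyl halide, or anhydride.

CH3OOC: ester, 1 C=O (running total 1).
CH(CHO): aldehyde, 1 C=O (running total 2).
CH(OCOCH3): ester, 1 C=O (running total 3).
CH(COCH3): ketone, 1 C=O (running total 4).
CH(OCOCH3): ester, 1 C=O (running total 5).
CH(OCOCH3): ester, 1 C=O (running total 6).
CH(COOH): carboxylic acid, 1 C=O (running total 7).
CH(COCH3): ketone, 1 C=O (running total 8).

8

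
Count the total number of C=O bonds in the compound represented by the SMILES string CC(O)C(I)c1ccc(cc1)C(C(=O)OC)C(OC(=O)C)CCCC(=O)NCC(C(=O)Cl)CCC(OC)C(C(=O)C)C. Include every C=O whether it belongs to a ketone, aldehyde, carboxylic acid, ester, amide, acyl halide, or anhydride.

CH(COOCH3): ester, 1 C=O (running total 1).
CH(OCOCH3): ester, 1 C=O (running total 2).
CH2CONHCH2: amide, 1 C=O (running total 3).
CH(COCl): acyl halide, 1 C=O (running total 4).
CH(COCH3): ketone, 1 C=O (running total 5).

5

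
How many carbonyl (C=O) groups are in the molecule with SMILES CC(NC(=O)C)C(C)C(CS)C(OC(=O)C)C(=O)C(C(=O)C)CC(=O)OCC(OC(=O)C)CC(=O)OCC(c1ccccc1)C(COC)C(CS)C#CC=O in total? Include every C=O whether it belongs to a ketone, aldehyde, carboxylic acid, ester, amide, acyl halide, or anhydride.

CH(NHCOCH3): amide, 1 C=O (running total 1).
CH(OCOCH3): ester, 1 C=O (running total 2).
CO: ketone, 1 C=O (running total 3).
CH(COCH3): ketone, 1 C=O (running total 4).
CH2COOCH2: ester, 1 C=O (running total 5).
CH(OCOCH3): ester, 1 C=O (running total 6).
CH2COOCH2: ester, 1 C=O (running total 7).
CHO: aldehyde, 1 C=O (running total 8).

8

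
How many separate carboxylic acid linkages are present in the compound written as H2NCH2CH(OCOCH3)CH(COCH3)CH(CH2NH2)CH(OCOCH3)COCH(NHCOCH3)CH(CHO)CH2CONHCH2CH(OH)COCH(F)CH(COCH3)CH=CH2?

–NH2 on an sp³ carbon with no adjacent C=O → amine.
pendant –OC(=O)CH3: an acyloxy group → ester.
pendant –COCH3: carbonyl C bonded to two carbons → ketone.
pendant –CH2NH2: N on sp³ C, no adjacent C=O → amine.
pendant –OC(=O)CH3: an acyloxy group → ester.
–C(=O)– with carbon on both sides → ketone.
pendant –NHC(=O)CH3: N bonded to a carbonyl → amide (not amine).
pendant –CHO: carbonyl C bonded to C and H → aldehyde.
–C(=O)–N– linkage → amide (the N is not an amine).
–OH on an sp³ carbon → alcohol (secondary).
–C(=O)– with carbon on both sides → ketone.
halogen on an sp³ carbon → alkyl halide.
pendant –COCH3: carbonyl C bonded to two carbons → ketone.
C=C double bond → alkene.
No segment is a carboxylic acid: CH(OCOCH3) is ester, not carboxylic acid; CH(OCOCH3) is ester, not carboxylic acid; CH(NHCOCH3) is amide, not carboxylic acid. → 0.

0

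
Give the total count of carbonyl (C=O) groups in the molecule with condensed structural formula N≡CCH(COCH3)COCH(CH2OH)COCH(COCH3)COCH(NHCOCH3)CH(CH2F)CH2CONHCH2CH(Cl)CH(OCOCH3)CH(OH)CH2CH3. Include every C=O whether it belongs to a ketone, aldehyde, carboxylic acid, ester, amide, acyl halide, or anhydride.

CH(COCH3): ketone, 1 C=O (running total 1).
CO: ketone, 1 C=O (running total 2).
CO: ketone, 1 C=O (running total 3).
CH(COCH3): ketone, 1 C=O (running total 4).
CO: ketone, 1 C=O (running total 5).
CH(NHCOCH3): amide, 1 C=O (running total 6).
CH2CONHCH2: amide, 1 C=O (running total 7).
CH(OCOCH3): ester, 1 C=O (running total 8).

8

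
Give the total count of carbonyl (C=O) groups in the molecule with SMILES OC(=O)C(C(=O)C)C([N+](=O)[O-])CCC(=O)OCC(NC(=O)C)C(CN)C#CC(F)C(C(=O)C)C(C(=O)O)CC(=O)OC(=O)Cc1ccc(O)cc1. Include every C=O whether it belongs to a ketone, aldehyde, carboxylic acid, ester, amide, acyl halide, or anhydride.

8

HOOC: carboxylic acid, 1 C=O (running total 1).
CH(COCH3): ketone, 1 C=O (running total 2).
CH2COOCH2: ester, 1 C=O (running total 3).
CH(NHCOCH3): amide, 1 C=O (running total 4).
CH(COCH3): ketone, 1 C=O (running total 5).
CH(COOH): carboxylic acid, 1 C=O (running total 6).
CH2CO-O-COCH2: anhydride, 2 C=O (running total 8).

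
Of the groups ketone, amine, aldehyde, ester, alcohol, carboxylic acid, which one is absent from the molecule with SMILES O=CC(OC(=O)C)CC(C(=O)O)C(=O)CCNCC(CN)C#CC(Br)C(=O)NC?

alcohol

carboxylic acid: present (CH(COOH) — pendant –COOH: carbonyl C bonded to C and –OH → carboxylic acid).
aldehyde: present (OHC — terminal –CHO: carbonyl C bonded to H and C → aldehyde).
ester: present (CH(OCOCH3) — pendant –OC(=O)CH3: an acyloxy group → ester).
ketone: present (CO — –C(=O)– with carbon on both sides → ketone).
amine: present (CH2NHCH2 — C–N–C with sp³ carbons and no adjacent C=O → amine (secondary)).
alcohol: absent. In CH(COOH), the –OH sits on a carbonyl carbon, making it part of a carboxylic acid, not an alcohol.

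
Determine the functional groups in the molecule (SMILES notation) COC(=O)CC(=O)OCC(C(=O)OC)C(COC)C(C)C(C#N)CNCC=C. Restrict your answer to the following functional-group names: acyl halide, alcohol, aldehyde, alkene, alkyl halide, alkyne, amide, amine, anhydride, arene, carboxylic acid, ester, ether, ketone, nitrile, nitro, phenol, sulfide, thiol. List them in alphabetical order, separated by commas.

CH3O–C(=O)–: carbonyl C bonded to C and to –OCH3 → ester (not ketone + ether).
–C(=O)–O–C with C on the carbonyl side → ester.
pendant –COOCH3: carbonyl C bonded to C and –OCH3 → ester.
pendant –CH2OCH3: C–O–C linkage → ether.
pendant –C≡N: nitrile.
C–N–C with sp³ carbons and no adjacent C=O → amine (secondary).
C=C double bond → alkene.

alkene, amine, ester, ether, nitrile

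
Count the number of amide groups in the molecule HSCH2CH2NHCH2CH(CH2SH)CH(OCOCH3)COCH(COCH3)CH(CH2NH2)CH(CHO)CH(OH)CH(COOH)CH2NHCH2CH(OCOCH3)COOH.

0

Taking each segment in turn:
  HSCH2: –SH on an sp³ carbon → thiol.
  CH2NHCH2: C–N–C with sp³ carbons and no adjacent C=O → amine (secondary).
  CH(CH2SH): pendant –CH2SH → thiol.
  CH(OCOCH3): pendant –OC(=O)CH3: an acyloxy group → ester.
  CO: –C(=O)– with carbon on both sides → ketone.
  CH(COCH3): pendant –COCH3: carbonyl C bonded to two carbons → ketone.
  CH(CH2NH2): pendant –CH2NH2: N on sp³ C, no adjacent C=O → amine.
  CH(CHO): pendant –CHO: carbonyl C bonded to C and H → aldehyde.
  CH(OH): –OH on an sp³ carbon → alcohol (secondary).
  CH(COOH): pendant –COOH: carbonyl C bonded to C and –OH → carboxylic acid.
  CH2NHCH2: C–N–C with sp³ carbons and no adjacent C=O → amine (secondary).
  CH(OCOCH3): pendant –OC(=O)CH3: an acyloxy group → ester.
  COOH: –COOH: carbonyl C bonded to –OH and C → carboxylic acid (the –OH is not a separate alcohol).
No segment is a amide: CH2NHCH2 is amine, not amide; CH(CH2NH2) is amine, not amide; CH2NHCH2 is amine, not amide. → 0.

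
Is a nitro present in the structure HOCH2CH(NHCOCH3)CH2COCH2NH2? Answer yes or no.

no

HO– on an sp³ carbon → alcohol.
pendant –NHC(=O)CH3: N bonded to a carbonyl → amide (not amine).
–C(=O)– with carbon on both sides → ketone.
–NH2 on an sp³ carbon with no adjacent C=O → amine.
The groups actually present are: alcohol, amide, amine, ketone.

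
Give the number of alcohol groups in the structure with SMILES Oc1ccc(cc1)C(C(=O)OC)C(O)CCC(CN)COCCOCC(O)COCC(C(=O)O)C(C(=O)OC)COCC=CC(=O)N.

2

–OH attached directly to an aromatic ring → phenol (not alcohol); the ring itself is an arene.
pendant –COOCH3: carbonyl C bonded to C and –OCH3 → ester.
–OH on an sp³ carbon → alcohol (secondary).
pendant –CH2NH2: N on sp³ C, no adjacent C=O → amine.
C–O–C with sp³ carbons on both sides and no adjacent C=O → ether.
C–O–C with sp³ carbons on both sides and no adjacent C=O → ether.
–OH on an sp³ carbon → alcohol (secondary).
C–O–C with sp³ carbons on both sides and no adjacent C=O → ether.
pendant –COOH: carbonyl C bonded to C and –OH → carboxylic acid.
pendant –COOCH3: carbonyl C bonded to C and –OCH3 → ester.
C–O–C with sp³ carbons on both sides and no adjacent C=O → ether.
C=C double bond → alkene.
–C(=O)NH2: carbonyl C bonded to C and to N → amide (the N is not a separate amine).
Alcohol appears at: CH(OH), CH(OH) → 2.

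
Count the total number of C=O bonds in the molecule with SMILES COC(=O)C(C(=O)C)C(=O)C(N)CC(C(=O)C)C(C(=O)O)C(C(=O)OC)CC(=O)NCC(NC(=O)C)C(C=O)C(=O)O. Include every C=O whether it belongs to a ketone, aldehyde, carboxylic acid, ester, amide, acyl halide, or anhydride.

CH3OOC: ester, 1 C=O (running total 1).
CH(COCH3): ketone, 1 C=O (running total 2).
CO: ketone, 1 C=O (running total 3).
CH(COCH3): ketone, 1 C=O (running total 4).
CH(COOH): carboxylic acid, 1 C=O (running total 5).
CH(COOCH3): ester, 1 C=O (running total 6).
CH2CONHCH2: amide, 1 C=O (running total 7).
CH(NHCOCH3): amide, 1 C=O (running total 8).
CH(CHO): aldehyde, 1 C=O (running total 9).
COOH: carboxylic acid, 1 C=O (running total 10).

10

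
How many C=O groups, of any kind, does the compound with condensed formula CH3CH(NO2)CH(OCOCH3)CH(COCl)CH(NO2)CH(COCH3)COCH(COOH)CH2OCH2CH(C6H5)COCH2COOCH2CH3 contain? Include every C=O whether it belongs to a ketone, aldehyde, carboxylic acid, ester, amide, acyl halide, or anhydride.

CH(OCOCH3): ester, 1 C=O (running total 1).
CH(COCl): acyl halide, 1 C=O (running total 2).
CH(COCH3): ketone, 1 C=O (running total 3).
CO: ketone, 1 C=O (running total 4).
CH(COOH): carboxylic acid, 1 C=O (running total 5).
CO: ketone, 1 C=O (running total 6).
COOCH2CH3: ester, 1 C=O (running total 7).

7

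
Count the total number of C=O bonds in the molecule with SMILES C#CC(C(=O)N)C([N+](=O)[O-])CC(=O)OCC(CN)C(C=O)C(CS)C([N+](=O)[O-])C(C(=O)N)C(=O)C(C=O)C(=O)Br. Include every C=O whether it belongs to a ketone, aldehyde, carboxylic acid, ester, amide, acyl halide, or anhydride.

CH(CONH2): amide, 1 C=O (running total 1).
CH2COOCH2: ester, 1 C=O (running total 2).
CH(CHO): aldehyde, 1 C=O (running total 3).
CH(CONH2): amide, 1 C=O (running total 4).
CO: ketone, 1 C=O (running total 5).
CH(CHO): aldehyde, 1 C=O (running total 6).
COBr: acyl halide, 1 C=O (running total 7).

7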